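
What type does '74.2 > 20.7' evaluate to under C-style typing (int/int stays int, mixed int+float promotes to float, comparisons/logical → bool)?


Operand types: float > float
Rule: comparison yields bool
Result type: bool


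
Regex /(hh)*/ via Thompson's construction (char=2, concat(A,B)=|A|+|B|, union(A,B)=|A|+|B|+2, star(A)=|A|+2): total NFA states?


Syntax tree has 2 char leaf(s), 0 union(s), 1 star(s)
chars contribute 2×2 = 4; each union adds +2; each star adds +2
Total: 4 + 0 + 2 = 6 states


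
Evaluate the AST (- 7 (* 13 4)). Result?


Evaluate inner: (* 13 4) = 52
Evaluate root: (- 7 52) = -45
Result: -45


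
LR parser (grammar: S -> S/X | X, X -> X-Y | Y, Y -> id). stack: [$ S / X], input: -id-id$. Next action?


'-' can extend X; shift to build X -> X-Y
Action: shift


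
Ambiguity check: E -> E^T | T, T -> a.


precedence layered via separate nonterminal T: deterministic
Unambiguous


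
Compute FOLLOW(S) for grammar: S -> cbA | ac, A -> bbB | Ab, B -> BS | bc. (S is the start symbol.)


$ ∈ FOLLOW(S). For each A -> αBβ: add FIRST(β)\{ε} to FOLLOW(B); if β nullable, add FOLLOW(A).
FOLLOW(S) = {$, a, b, c}


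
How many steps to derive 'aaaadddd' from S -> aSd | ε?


Derivation: S => aSd => aaSdd => aaaSddd => aaaaSdddd => aaaadddd
Steps: 5


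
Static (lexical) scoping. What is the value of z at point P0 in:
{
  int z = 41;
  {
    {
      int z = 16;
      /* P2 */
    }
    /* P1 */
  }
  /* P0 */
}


z declared in the same block as P0
z = 41


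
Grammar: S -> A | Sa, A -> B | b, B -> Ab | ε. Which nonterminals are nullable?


A nonterminal is nullable iff some alternative derives ε (directly, or every symbol in it is nullable)
Nullable: {A, B, S}


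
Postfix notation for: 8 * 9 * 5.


Left to right (same or higher precedence on left)
Postfix: 8 9 * 5 *


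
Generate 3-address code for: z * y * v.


Break into single-operator statements:
t1 = z * y
t2 = t1 * v


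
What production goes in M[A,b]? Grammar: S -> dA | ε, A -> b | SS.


For [A, b]: 'b' ∈ FIRST(b)
Entry: A -> b


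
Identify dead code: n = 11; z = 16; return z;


n is assigned but never read
Dead: 'n = 11'


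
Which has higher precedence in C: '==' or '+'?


'+' is additive (level 9); '==' is equality (level 6)
Higher level binds tighter
'+' has higher precedence than '=='


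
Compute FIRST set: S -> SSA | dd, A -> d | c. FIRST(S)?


Per alternative of S: FIRST(SSA) = {d}; FIRST(dd) = {d}
FIRST(S) = {d}


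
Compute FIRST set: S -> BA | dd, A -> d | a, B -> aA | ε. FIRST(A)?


Per alternative of A: FIRST(d) = {d}; FIRST(a) = {a}
FIRST(A) = {a, d}


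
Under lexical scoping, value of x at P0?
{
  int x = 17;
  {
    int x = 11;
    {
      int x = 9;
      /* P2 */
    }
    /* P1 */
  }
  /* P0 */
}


x declared in the same block as P0
x = 17


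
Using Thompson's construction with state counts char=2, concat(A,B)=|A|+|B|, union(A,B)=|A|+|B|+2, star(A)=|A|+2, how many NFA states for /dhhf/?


Syntax tree has 4 char leaf(s), 0 union(s), 0 star(s)
chars contribute 4×2 = 8; each union adds +2; each star adds +2
Total: 8 + 0 + 0 = 8 states


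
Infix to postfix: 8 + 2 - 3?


Left to right (same or higher precedence on left)
Postfix: 8 2 + 3 -


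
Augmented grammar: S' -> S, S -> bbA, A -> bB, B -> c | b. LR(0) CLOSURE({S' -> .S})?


Start: S' -> .S
For each item with dot before a nonterminal B, add B -> .γ for every B-production
Closure: [S' -> .S, S -> .bbA]


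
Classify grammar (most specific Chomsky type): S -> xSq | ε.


Single nonterminal LHS, but x^n q^n is not regular
Classification: Type 2 (Context-Free)


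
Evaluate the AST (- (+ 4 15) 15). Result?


Evaluate inner: (+ 4 15) = 19
Evaluate root: (- 19 15) = 4
Result: 4


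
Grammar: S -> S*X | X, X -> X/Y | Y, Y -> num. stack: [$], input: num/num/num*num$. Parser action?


no handle on stack; shift 'num'
Action: shift


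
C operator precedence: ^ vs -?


'-' is additive (level 9); '^' is bitwise XOR (level 4)
Higher level binds tighter
'-' has higher precedence than '^'


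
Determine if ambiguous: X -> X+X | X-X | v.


'v+v-v' has two parse trees (no precedence encoded between + and -)
Ambiguous


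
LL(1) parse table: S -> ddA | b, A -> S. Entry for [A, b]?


For [A, b]: 'b' ∈ FIRST(S)
Entry: A -> S


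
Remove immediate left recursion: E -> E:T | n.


Left-recursive alternatives: E:T; non-recursive: n
Introduce E': E -> nE', E' -> :TE' | ε


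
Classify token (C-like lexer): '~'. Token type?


Pattern: operator symbol
Type: OPERATOR


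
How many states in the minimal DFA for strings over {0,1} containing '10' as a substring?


KMP-style automaton: 2 progress states + 1 absorbing accept = 3
Minimal DFA: 3 states


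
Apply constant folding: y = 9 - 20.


9 - 20 = -11 at compile time
Optimized: y = -11


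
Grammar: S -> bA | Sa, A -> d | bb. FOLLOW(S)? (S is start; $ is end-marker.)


$ ∈ FOLLOW(S). For each A -> αBβ: add FIRST(β)\{ε} to FOLLOW(B); if β nullable, add FOLLOW(A).
FOLLOW(S) = {$, a}


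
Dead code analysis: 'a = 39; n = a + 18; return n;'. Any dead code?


a is read by n's definition; n is returned
No dead code


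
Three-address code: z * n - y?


Break into single-operator statements:
t1 = z * n
t2 = t1 - y


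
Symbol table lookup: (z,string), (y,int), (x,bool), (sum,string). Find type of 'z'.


Lookup 'z' → type string


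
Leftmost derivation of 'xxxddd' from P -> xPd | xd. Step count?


Derivation: P => xPd => xxPdd => xxxddd
Steps: 3


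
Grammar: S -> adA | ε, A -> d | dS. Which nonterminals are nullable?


A nonterminal is nullable iff some alternative derives ε (directly, or every symbol in it is nullable)
Nullable: {S}


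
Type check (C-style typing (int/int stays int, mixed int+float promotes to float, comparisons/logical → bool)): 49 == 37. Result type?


Operand types: int == int
Rule: comparison yields bool
Result type: bool


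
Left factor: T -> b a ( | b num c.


Common prefix: 'b'
Factored: T -> b T', T' -> a ( | num c


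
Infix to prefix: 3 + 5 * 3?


'*' binds tighter: tree is (+ 3 (* 5 3))
Prefix: + 3 * 5 3


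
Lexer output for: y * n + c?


Scan left to right, longest-match per lexeme
Tokens: ID(y), OP(*), ID(n), OP(+), ID(c)


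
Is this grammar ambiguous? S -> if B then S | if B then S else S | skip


dangling else: 'if B then if B then skip else skip' parses two ways
Ambiguous


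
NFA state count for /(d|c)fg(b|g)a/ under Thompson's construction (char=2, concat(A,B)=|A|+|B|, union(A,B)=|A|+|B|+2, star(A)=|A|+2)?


Syntax tree has 7 char leaf(s), 2 union(s), 0 star(s)
chars contribute 7×2 = 14; each union adds +2; each star adds +2
Total: 14 + 4 + 0 = 18 states


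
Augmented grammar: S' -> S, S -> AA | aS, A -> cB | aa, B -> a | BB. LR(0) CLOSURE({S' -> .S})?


Start: S' -> .S
For each item with dot before a nonterminal B, add B -> .γ for every B-production
Closure: [S' -> .S, S -> .AA, S -> .aS, A -> .cB, A -> .aa]


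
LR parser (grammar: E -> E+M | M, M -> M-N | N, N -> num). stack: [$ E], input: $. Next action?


start symbol E on stack, input exhausted
Action: accept


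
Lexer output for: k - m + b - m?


Scan left to right, longest-match per lexeme
Tokens: ID(k), OP(-), ID(m), OP(+), ID(b), OP(-), ID(m)


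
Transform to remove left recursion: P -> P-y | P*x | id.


Left-recursive alternatives: P-y, P*x; non-recursive: id
Introduce P': P -> idP', P' -> -yP' | *xP' | ε


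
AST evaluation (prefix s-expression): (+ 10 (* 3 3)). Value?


Evaluate inner: (* 3 3) = 9
Evaluate root: (+ 10 9) = 19
Result: 19


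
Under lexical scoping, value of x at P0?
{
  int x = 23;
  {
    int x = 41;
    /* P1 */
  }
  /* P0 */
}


x declared in the same block as P0
x = 23


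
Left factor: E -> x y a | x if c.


Common prefix: 'x'
Factored: E -> x E', E' -> y a | if c


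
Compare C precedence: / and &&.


'/' is multiplicative (level 10); '&&' is logical AND (level 2)
Higher level binds tighter
'/' has higher precedence than '&&'


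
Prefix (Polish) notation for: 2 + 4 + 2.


left-to-right (same/higher precedence on left): tree is (+ (+ 2 4) 2)
Prefix: + + 2 4 2


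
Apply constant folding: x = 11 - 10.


11 - 10 = 1 at compile time
Optimized: x = 1


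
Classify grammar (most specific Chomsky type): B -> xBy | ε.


Single nonterminal LHS, but x^n y^n is not regular
Classification: Type 2 (Context-Free)


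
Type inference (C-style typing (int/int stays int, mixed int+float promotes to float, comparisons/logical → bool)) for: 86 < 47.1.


Operand types: int < float
Rule: comparison yields bool
Result type: bool


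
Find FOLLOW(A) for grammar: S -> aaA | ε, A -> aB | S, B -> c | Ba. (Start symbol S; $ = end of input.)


$ ∈ FOLLOW(S). For each A -> αBβ: add FIRST(β)\{ε} to FOLLOW(B); if β nullable, add FOLLOW(A).
FOLLOW(A) = {$}


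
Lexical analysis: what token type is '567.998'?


Pattern: digits with a decimal point
Type: FLOAT_LITERAL


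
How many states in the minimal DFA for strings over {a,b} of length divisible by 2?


Track length mod 2: states 0..1, accept at 0
Minimal DFA: 2 states


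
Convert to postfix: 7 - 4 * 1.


* has higher precedence, evaluate 4*1 first
Postfix: 7 4 1 * -


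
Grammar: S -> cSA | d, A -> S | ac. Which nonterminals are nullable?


A nonterminal is nullable iff some alternative derives ε (directly, or every symbol in it is nullable)
Nullable: {}


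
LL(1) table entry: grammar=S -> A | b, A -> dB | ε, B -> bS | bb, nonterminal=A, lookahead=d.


For [A, d]: 'd' ∈ FIRST(dB)
Entry: A -> dB


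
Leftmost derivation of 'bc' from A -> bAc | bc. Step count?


Derivation: A => bc
Steps: 1


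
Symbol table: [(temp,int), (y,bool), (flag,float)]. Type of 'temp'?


Lookup 'temp' → type int


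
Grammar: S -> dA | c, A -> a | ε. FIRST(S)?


Per alternative of S: FIRST(dA) = {d}; FIRST(c) = {c}
FIRST(S) = {c, d}


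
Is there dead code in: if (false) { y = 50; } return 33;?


condition is constant false, so the whole block is unreachable
Dead: 'if (false) { y = 50; }'


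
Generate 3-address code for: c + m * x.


Break into single-operator statements:
t1 = m * x
t2 = c + t1


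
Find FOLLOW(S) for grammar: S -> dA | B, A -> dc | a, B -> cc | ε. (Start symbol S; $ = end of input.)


$ ∈ FOLLOW(S). For each A -> αBβ: add FIRST(β)\{ε} to FOLLOW(B); if β nullable, add FOLLOW(A).
FOLLOW(S) = {$}


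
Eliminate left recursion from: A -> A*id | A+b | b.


Left-recursive alternatives: A*id, A+b; non-recursive: b
Introduce A': A -> bA', A' -> *idA' | +bA' | ε


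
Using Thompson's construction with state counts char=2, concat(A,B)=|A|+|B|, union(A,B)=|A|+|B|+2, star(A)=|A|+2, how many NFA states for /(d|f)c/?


Syntax tree has 3 char leaf(s), 1 union(s), 0 star(s)
chars contribute 3×2 = 6; each union adds +2; each star adds +2
Total: 6 + 2 + 0 = 8 states


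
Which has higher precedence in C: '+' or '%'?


'%' is multiplicative (level 10); '+' is additive (level 9)
Higher level binds tighter
'%' has higher precedence than '+'


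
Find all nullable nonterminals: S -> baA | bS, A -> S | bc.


A nonterminal is nullable iff some alternative derives ε (directly, or every symbol in it is nullable)
Nullable: {}


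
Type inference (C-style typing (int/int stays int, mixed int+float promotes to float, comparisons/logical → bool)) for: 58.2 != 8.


Operand types: float != int
Rule: comparison yields bool
Result type: bool


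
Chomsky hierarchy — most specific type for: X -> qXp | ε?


Single nonterminal LHS, but q^n p^n is not regular
Classification: Type 2 (Context-Free)


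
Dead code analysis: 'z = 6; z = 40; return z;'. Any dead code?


first assignment to z is overwritten before any read
Dead: 'z = 6'


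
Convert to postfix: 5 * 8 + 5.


Left to right (same or higher precedence on left)
Postfix: 5 8 * 5 +


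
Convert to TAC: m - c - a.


Break into single-operator statements:
t1 = m - c
t2 = t1 - a


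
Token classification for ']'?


Pattern: delimiter/punctuation
Type: PUNCTUATION


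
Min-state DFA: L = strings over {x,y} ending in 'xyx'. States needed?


Track the longest suffix of input matching a prefix of 'xyx': 4 classes (prefixes of length 0..3)
Minimal DFA: 4 states


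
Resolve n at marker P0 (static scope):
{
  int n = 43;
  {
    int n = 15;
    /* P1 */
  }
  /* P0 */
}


n declared in the same block as P0
n = 43


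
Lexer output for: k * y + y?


Scan left to right, longest-match per lexeme
Tokens: ID(k), OP(*), ID(y), OP(+), ID(y)


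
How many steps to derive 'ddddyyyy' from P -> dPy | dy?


Derivation: P => dPy => ddPyy => dddPyyy => ddddyyyy
Steps: 4


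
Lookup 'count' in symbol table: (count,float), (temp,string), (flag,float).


Lookup 'count' → type float


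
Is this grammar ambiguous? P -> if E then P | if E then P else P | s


dangling else: 'if E then if E then s else s' parses two ways
Ambiguous


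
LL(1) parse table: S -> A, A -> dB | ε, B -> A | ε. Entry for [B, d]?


For [B, d]: 'd' ∈ FIRST(A)
Entry: B -> A


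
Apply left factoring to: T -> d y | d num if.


Common prefix: 'd'
Factored: T -> d T', T' -> y | num if


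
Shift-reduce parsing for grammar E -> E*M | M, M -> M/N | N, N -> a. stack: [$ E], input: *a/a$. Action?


shift '*' to continue E -> E*M
Action: shift


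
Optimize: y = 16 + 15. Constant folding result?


16 + 15 = 31 at compile time
Optimized: y = 31


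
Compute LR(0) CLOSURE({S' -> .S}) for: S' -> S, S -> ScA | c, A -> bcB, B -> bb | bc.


Start: S' -> .S
For each item with dot before a nonterminal B, add B -> .γ for every B-production
Closure: [S' -> .S, S -> .ScA, S -> .c]


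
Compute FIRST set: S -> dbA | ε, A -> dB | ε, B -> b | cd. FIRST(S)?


Per alternative of S: FIRST(dbA) = {d}; FIRST(ε) = {ε}
FIRST(S) = {d, ε}


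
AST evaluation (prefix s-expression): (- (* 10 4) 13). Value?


Evaluate inner: (* 10 4) = 40
Evaluate root: (- 40 13) = 27
Result: 27


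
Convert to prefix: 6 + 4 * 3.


'*' binds tighter: tree is (+ 6 (* 4 3))
Prefix: + 6 * 4 3


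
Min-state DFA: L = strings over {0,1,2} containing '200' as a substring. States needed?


KMP-style automaton: 3 progress states + 1 absorbing accept = 4
Minimal DFA: 4 states


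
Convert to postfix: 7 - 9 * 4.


* has higher precedence, evaluate 9*4 first
Postfix: 7 9 4 * -


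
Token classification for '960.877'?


Pattern: digits with a decimal point
Type: FLOAT_LITERAL


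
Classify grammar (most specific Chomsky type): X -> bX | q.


Right-linear: every RHS is a terminal or a terminal followed by one nonterminal
Classification: Type 3 (Regular)


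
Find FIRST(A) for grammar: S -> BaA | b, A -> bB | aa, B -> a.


Per alternative of A: FIRST(bB) = {b}; FIRST(aa) = {a}
FIRST(A) = {a, b}


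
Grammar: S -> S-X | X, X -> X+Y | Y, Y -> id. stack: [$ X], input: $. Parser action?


lookahead ∉ {+} so X won't extend; reduce S -> X
Action: reduce (S -> X)


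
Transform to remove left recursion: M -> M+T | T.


Left-recursive alternatives: M+T; non-recursive: T
Introduce M': M -> TM', M' -> +TM' | ε


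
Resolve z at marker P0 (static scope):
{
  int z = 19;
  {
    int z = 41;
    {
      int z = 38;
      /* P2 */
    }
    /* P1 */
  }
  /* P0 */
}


z declared in the same block as P0
z = 19


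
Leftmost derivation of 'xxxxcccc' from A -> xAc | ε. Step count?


Derivation: A => xAc => xxAcc => xxxAccc => xxxxAcccc => xxxxcccc
Steps: 5


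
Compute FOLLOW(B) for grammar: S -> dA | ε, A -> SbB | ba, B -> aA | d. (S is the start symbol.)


$ ∈ FOLLOW(S). For each A -> αBβ: add FIRST(β)\{ε} to FOLLOW(B); if β nullable, add FOLLOW(A).
FOLLOW(B) = {$, b}


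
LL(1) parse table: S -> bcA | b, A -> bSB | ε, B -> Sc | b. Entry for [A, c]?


For [A, c]: ε is nullable and 'c' ∈ FOLLOW(A)
Entry: A -> ε


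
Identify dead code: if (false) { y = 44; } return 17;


condition is constant false, so the whole block is unreachable
Dead: 'if (false) { y = 44; }'


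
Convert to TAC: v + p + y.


Break into single-operator statements:
t1 = v + p
t2 = t1 + y


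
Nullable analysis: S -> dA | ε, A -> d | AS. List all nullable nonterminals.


A nonterminal is nullable iff some alternative derives ε (directly, or every symbol in it is nullable)
Nullable: {S}


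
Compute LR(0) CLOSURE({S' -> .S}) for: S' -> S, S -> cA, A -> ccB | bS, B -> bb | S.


Start: S' -> .S
For each item with dot before a nonterminal B, add B -> .γ for every B-production
Closure: [S' -> .S, S -> .cA]


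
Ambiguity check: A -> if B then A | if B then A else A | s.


dangling else: 'if B then if B then s else s' parses two ways
Ambiguous


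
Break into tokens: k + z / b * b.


Scan left to right, longest-match per lexeme
Tokens: ID(k), OP(+), ID(z), OP(/), ID(b), OP(*), ID(b)


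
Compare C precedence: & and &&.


'&' is bitwise AND (level 5); '&&' is logical AND (level 2)
Higher level binds tighter
'&' has higher precedence than '&&'


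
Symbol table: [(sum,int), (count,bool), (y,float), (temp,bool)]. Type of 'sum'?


Lookup 'sum' → type int


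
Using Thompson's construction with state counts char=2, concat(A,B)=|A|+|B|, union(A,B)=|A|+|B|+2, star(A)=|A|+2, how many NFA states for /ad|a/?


Syntax tree has 3 char leaf(s), 1 union(s), 0 star(s)
chars contribute 3×2 = 6; each union adds +2; each star adds +2
Total: 6 + 2 + 0 = 8 states


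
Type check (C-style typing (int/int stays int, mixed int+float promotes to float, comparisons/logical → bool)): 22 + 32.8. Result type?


Operand types: int + float
Rule: mixed int/float promotes to float; int/int stays int
Result type: float


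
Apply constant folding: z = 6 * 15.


6 * 15 = 90 at compile time
Optimized: z = 90


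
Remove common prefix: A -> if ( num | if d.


Common prefix: 'if'
Factored: A -> if A', A' -> ( num | d


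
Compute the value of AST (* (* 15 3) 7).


Evaluate inner: (* 15 3) = 45
Evaluate root: (* 45 7) = 315
Result: 315


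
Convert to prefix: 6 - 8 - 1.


left-to-right (same/higher precedence on left): tree is (- (- 6 8) 1)
Prefix: - - 6 8 1


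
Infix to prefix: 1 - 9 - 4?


left-to-right (same/higher precedence on left): tree is (- (- 1 9) 4)
Prefix: - - 1 9 4


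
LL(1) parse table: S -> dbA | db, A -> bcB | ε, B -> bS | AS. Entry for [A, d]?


For [A, d]: ε is nullable and 'd' ∈ FOLLOW(A)
Entry: A -> ε


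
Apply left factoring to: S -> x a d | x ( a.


Common prefix: 'x'
Factored: S -> x S', S' -> a d | ( a


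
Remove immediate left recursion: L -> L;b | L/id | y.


Left-recursive alternatives: L;b, L/id; non-recursive: y
Introduce L': L -> yL', L' -> ;bL' | /idL' | ε


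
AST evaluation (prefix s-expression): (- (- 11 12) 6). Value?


Evaluate inner: (- 11 12) = -1
Evaluate root: (- -1 6) = -7
Result: -7


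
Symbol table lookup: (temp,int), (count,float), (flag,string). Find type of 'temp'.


Lookup 'temp' → type int


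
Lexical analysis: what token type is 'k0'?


Pattern: letter/underscore followed by alphanumerics, not a keyword
Type: IDENTIFIER


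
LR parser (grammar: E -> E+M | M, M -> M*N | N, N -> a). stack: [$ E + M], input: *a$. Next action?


'*' can extend M; shift to build M -> M*N
Action: shift


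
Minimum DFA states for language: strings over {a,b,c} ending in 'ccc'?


Track the longest suffix of input matching a prefix of 'ccc': 4 classes (prefixes of length 0..3)
Minimal DFA: 4 states


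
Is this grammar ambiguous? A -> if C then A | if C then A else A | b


dangling else: 'if C then if C then b else b' parses two ways
Ambiguous


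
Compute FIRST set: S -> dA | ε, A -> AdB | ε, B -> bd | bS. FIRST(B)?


Per alternative of B: FIRST(bd) = {b}; FIRST(bS) = {b}
FIRST(B) = {b}


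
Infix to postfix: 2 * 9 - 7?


Left to right (same or higher precedence on left)
Postfix: 2 9 * 7 -


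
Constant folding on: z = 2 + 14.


2 + 14 = 16 at compile time
Optimized: z = 16


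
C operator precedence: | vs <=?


'<=' is relational (level 7); '|' is bitwise OR (level 3)
Higher level binds tighter
'<=' has higher precedence than '|'


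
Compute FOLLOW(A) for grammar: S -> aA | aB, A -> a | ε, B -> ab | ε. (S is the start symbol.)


$ ∈ FOLLOW(S). For each A -> αBβ: add FIRST(β)\{ε} to FOLLOW(B); if β nullable, add FOLLOW(A).
FOLLOW(A) = {$}


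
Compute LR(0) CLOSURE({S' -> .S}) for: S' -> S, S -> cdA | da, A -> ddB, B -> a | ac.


Start: S' -> .S
For each item with dot before a nonterminal B, add B -> .γ for every B-production
Closure: [S' -> .S, S -> .cdA, S -> .da]


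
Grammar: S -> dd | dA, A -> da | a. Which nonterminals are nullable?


A nonterminal is nullable iff some alternative derives ε (directly, or every symbol in it is nullable)
Nullable: {}


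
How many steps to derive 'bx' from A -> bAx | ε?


Derivation: A => bAx => bx
Steps: 2


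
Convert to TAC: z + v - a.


Break into single-operator statements:
t1 = z + v
t2 = t1 - a


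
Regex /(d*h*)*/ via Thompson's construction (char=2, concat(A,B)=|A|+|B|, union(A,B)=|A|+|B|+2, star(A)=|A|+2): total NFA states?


Syntax tree has 2 char leaf(s), 0 union(s), 3 star(s)
chars contribute 2×2 = 4; each union adds +2; each star adds +2
Total: 4 + 0 + 6 = 10 states


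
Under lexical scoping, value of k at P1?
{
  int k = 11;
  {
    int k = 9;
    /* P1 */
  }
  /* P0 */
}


k declared in the same block as P1
k = 9


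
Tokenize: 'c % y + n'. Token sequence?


Scan left to right, longest-match per lexeme
Tokens: ID(c), OP(%), ID(y), OP(+), ID(n)


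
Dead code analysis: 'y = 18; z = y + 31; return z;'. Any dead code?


y is read by z's definition; z is returned
No dead code


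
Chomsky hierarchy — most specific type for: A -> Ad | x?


Left-linear: every RHS is a terminal or one nonterminal followed by a terminal
Classification: Type 3 (Regular)


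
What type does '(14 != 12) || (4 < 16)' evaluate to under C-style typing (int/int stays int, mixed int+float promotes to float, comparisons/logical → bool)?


Operand types: bool || bool
Rule: logical operators take bool operands and yield bool
Result type: bool


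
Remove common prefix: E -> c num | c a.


Common prefix: 'c'
Factored: E -> c E', E' -> num | a


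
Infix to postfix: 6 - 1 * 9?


* has higher precedence, evaluate 1*9 first
Postfix: 6 1 9 * -


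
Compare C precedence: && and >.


'>' is relational (level 7); '&&' is logical AND (level 2)
Higher level binds tighter
'>' has higher precedence than '&&'


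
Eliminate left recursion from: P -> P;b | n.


Left-recursive alternatives: P;b; non-recursive: n
Introduce P': P -> nP', P' -> ;bP' | ε


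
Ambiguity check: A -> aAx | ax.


balanced a^n…x^n: each string has a unique parse
Unambiguous


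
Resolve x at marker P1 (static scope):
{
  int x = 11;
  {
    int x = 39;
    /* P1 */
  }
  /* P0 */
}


x declared in the same block as P1
x = 39


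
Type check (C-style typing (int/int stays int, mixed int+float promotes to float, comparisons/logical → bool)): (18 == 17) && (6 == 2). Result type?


Operand types: bool && bool
Rule: logical operators take bool operands and yield bool
Result type: bool


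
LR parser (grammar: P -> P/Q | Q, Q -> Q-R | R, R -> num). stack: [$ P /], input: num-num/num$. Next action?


no handle ('P/' is not any RHS); shift 'num'
Action: shift


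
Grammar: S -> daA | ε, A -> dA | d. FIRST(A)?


Per alternative of A: FIRST(dA) = {d}; FIRST(d) = {d}
FIRST(A) = {d}


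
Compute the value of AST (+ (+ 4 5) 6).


Evaluate inner: (+ 4 5) = 9
Evaluate root: (+ 9 6) = 15
Result: 15


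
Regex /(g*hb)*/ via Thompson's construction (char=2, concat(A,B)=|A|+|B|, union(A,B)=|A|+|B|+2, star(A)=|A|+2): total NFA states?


Syntax tree has 3 char leaf(s), 0 union(s), 2 star(s)
chars contribute 3×2 = 6; each union adds +2; each star adds +2
Total: 6 + 0 + 4 = 10 states


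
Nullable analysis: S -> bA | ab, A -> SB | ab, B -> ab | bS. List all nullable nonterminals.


A nonterminal is nullable iff some alternative derives ε (directly, or every symbol in it is nullable)
Nullable: {}


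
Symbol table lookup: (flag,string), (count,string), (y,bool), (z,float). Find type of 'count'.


Lookup 'count' → type string


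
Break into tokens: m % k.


Scan left to right, longest-match per lexeme
Tokens: ID(m), OP(%), ID(k)


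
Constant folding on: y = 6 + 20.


6 + 20 = 26 at compile time
Optimized: y = 26


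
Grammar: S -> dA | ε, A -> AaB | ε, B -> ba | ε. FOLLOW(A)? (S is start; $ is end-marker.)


$ ∈ FOLLOW(S). For each A -> αBβ: add FIRST(β)\{ε} to FOLLOW(B); if β nullable, add FOLLOW(A).
FOLLOW(A) = {$, a}


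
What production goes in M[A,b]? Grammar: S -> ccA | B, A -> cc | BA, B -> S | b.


For [A, b]: 'b' ∈ FIRST(BA)
Entry: A -> BA


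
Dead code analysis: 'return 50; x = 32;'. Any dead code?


statement follows a return and is unreachable
Dead: 'x = 32'


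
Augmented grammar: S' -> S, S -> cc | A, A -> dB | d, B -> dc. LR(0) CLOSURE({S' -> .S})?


Start: S' -> .S
For each item with dot before a nonterminal B, add B -> .γ for every B-production
Closure: [S' -> .S, S -> .cc, S -> .A, A -> .dB, A -> .d]


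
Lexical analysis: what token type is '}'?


Pattern: delimiter/punctuation
Type: PUNCTUATION


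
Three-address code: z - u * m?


Break into single-operator statements:
t1 = u * m
t2 = z - t1


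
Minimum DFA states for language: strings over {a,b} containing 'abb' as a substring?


KMP-style automaton: 3 progress states + 1 absorbing accept = 4
Minimal DFA: 4 states


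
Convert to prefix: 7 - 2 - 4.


left-to-right (same/higher precedence on left): tree is (- (- 7 2) 4)
Prefix: - - 7 2 4


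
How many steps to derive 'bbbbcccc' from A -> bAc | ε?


Derivation: A => bAc => bbAcc => bbbAccc => bbbbAcccc => bbbbcccc
Steps: 5


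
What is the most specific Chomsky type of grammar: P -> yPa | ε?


Single nonterminal LHS, but y^n a^n is not regular
Classification: Type 2 (Context-Free)


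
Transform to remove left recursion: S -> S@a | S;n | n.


Left-recursive alternatives: S@a, S;n; non-recursive: n
Introduce S': S -> nS', S' -> @aS' | ;nS' | ε


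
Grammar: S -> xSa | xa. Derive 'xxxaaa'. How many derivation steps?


Derivation: S => xSa => xxSaa => xxxaaa
Steps: 3


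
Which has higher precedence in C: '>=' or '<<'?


'<<' is shift (level 8); '>=' is relational (level 7)
Higher level binds tighter
'<<' has higher precedence than '>='


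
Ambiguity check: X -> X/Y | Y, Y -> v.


precedence layered via separate nonterminal Y: deterministic
Unambiguous


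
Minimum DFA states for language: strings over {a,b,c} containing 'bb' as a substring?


KMP-style automaton: 2 progress states + 1 absorbing accept = 3
Minimal DFA: 3 states


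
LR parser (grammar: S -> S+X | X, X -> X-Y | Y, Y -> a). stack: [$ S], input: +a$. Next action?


shift '+' to continue S -> S+X
Action: shift


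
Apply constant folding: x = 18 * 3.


18 * 3 = 54 at compile time
Optimized: x = 54


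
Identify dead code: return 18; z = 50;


statement follows a return and is unreachable
Dead: 'z = 50'


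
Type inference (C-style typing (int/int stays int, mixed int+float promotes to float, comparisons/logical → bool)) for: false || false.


Operand types: bool || bool
Rule: logical operators take bool operands and yield bool
Result type: bool


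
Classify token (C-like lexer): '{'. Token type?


Pattern: delimiter/punctuation
Type: PUNCTUATION


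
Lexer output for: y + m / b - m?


Scan left to right, longest-match per lexeme
Tokens: ID(y), OP(+), ID(m), OP(/), ID(b), OP(-), ID(m)


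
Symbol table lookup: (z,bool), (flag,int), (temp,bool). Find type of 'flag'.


Lookup 'flag' → type int


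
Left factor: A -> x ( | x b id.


Common prefix: 'x'
Factored: A -> x A', A' -> ( | b id


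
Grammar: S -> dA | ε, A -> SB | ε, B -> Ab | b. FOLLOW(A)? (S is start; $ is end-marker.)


$ ∈ FOLLOW(S). For each A -> αBβ: add FIRST(β)\{ε} to FOLLOW(B); if β nullable, add FOLLOW(A).
FOLLOW(A) = {$, b, d}


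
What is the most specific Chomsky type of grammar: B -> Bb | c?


Left-linear: every RHS is a terminal or one nonterminal followed by a terminal
Classification: Type 3 (Regular)


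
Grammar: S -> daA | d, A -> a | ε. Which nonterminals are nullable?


A nonterminal is nullable iff some alternative derives ε (directly, or every symbol in it is nullable)
Nullable: {A}


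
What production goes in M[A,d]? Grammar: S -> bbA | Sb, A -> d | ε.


For [A, d]: 'd' ∈ FIRST(d)
Entry: A -> d


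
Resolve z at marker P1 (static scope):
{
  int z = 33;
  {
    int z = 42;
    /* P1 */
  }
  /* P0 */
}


z declared in the same block as P1
z = 42


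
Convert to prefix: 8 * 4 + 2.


left-to-right (same/higher precedence on left): tree is (+ (* 8 4) 2)
Prefix: + * 8 4 2


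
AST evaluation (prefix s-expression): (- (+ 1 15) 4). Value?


Evaluate inner: (+ 1 15) = 16
Evaluate root: (- 16 4) = 12
Result: 12


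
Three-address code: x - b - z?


Break into single-operator statements:
t1 = x - b
t2 = t1 - z


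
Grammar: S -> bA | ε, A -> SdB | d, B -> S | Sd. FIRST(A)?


Per alternative of A: FIRST(SdB) = {b, d}; FIRST(d) = {d}
FIRST(A) = {b, d}


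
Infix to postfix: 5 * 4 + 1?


Left to right (same or higher precedence on left)
Postfix: 5 4 * 1 +


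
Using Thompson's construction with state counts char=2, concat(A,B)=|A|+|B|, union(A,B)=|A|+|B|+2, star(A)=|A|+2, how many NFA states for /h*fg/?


Syntax tree has 3 char leaf(s), 0 union(s), 1 star(s)
chars contribute 3×2 = 6; each union adds +2; each star adds +2
Total: 6 + 0 + 2 = 8 states


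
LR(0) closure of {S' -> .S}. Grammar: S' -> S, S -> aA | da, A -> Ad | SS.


Start: S' -> .S
For each item with dot before a nonterminal B, add B -> .γ for every B-production
Closure: [S' -> .S, S -> .aA, S -> .da]


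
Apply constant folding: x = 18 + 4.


18 + 4 = 22 at compile time
Optimized: x = 22


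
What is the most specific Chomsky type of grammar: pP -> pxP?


LHS has context (more than one symbol) and |LHS| ≤ |RHS|
Classification: Type 1 (Context-Sensitive)


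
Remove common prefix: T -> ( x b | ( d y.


Common prefix: '('
Factored: T -> ( T', T' -> x b | d y


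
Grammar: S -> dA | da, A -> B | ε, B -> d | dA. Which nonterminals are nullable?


A nonterminal is nullable iff some alternative derives ε (directly, or every symbol in it is nullable)
Nullable: {A}


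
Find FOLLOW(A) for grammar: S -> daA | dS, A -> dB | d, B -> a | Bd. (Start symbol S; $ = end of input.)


$ ∈ FOLLOW(S). For each A -> αBβ: add FIRST(β)\{ε} to FOLLOW(B); if β nullable, add FOLLOW(A).
FOLLOW(A) = {$}


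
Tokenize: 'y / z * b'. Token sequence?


Scan left to right, longest-match per lexeme
Tokens: ID(y), OP(/), ID(z), OP(*), ID(b)


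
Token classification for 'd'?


Pattern: letter/underscore followed by alphanumerics, not a keyword
Type: IDENTIFIER


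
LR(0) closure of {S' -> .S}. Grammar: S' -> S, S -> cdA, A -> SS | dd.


Start: S' -> .S
For each item with dot before a nonterminal B, add B -> .γ for every B-production
Closure: [S' -> .S, S -> .cdA]


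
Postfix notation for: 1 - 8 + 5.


Left to right (same or higher precedence on left)
Postfix: 1 8 - 5 +


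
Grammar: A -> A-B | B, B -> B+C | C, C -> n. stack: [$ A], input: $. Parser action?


start symbol A on stack, input exhausted
Action: accept


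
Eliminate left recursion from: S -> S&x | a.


Left-recursive alternatives: S&x; non-recursive: a
Introduce S': S -> aS', S' -> &xS' | ε


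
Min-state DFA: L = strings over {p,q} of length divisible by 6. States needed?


Track length mod 6: states 0..5, accept at 0
Minimal DFA: 6 states


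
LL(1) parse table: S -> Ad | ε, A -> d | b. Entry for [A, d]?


For [A, d]: 'd' ∈ FIRST(d)
Entry: A -> d


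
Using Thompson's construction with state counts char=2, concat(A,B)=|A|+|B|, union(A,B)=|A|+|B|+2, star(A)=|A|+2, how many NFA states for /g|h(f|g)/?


Syntax tree has 4 char leaf(s), 2 union(s), 0 star(s)
chars contribute 4×2 = 8; each union adds +2; each star adds +2
Total: 8 + 4 + 0 = 12 states


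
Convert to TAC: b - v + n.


Break into single-operator statements:
t1 = b - v
t2 = t1 + n


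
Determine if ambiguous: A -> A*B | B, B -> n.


precedence layered via separate nonterminal B: deterministic
Unambiguous


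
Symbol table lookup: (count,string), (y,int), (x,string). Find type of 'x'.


Lookup 'x' → type string


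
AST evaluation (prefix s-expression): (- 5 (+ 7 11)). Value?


Evaluate inner: (+ 7 11) = 18
Evaluate root: (- 5 18) = -13
Result: -13


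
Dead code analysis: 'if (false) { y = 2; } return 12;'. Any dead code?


condition is constant false, so the whole block is unreachable
Dead: 'if (false) { y = 2; }'


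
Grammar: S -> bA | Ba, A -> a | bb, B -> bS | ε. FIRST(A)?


Per alternative of A: FIRST(a) = {a}; FIRST(bb) = {b}
FIRST(A) = {a, b}


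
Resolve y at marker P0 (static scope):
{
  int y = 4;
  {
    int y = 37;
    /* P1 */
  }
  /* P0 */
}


y declared in the same block as P0
y = 4


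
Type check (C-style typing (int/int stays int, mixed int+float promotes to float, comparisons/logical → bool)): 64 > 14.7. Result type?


Operand types: int > float
Rule: comparison yields bool
Result type: bool


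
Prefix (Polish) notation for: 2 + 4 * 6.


'*' binds tighter: tree is (+ 2 (* 4 6))
Prefix: + 2 * 4 6


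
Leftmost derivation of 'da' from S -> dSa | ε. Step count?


Derivation: S => dSa => da
Steps: 2


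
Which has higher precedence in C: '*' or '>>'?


'*' is multiplicative (level 10); '>>' is shift (level 8)
Higher level binds tighter
'*' has higher precedence than '>>'


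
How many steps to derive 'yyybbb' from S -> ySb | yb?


Derivation: S => ySb => yySbb => yyybbb
Steps: 3


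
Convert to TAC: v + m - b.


Break into single-operator statements:
t1 = v + m
t2 = t1 - b


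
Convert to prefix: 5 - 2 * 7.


'*' binds tighter: tree is (- 5 (* 2 7))
Prefix: - 5 * 2 7


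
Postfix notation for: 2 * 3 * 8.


Left to right (same or higher precedence on left)
Postfix: 2 3 * 8 *


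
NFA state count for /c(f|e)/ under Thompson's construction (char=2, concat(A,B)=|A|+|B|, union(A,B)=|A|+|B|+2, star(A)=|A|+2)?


Syntax tree has 3 char leaf(s), 1 union(s), 0 star(s)
chars contribute 3×2 = 6; each union adds +2; each star adds +2
Total: 6 + 2 + 0 = 8 states


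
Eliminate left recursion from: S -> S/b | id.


Left-recursive alternatives: S/b; non-recursive: id
Introduce S': S -> idS', S' -> /bS' | ε


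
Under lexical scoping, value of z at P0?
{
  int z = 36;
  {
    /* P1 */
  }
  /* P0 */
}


z declared in the same block as P0
z = 36


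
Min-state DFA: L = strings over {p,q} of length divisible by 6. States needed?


Track length mod 6: states 0..5, accept at 0
Minimal DFA: 6 states


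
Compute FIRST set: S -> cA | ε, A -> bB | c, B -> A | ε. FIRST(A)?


Per alternative of A: FIRST(bB) = {b}; FIRST(c) = {c}
FIRST(A) = {b, c}


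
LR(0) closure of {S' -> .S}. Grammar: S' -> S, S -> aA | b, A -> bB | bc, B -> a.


Start: S' -> .S
For each item with dot before a nonterminal B, add B -> .γ for every B-production
Closure: [S' -> .S, S -> .aA, S -> .b]


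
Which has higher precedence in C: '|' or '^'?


'^' is bitwise XOR (level 4); '|' is bitwise OR (level 3)
Higher level binds tighter
'^' has higher precedence than '|'


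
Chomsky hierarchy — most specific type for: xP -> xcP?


LHS has context (more than one symbol) and |LHS| ≤ |RHS|
Classification: Type 1 (Context-Sensitive)


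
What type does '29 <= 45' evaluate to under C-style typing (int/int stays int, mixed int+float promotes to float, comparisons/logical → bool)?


Operand types: int <= int
Rule: comparison yields bool
Result type: bool


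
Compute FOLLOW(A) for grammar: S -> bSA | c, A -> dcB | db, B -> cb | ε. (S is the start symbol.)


$ ∈ FOLLOW(S). For each A -> αBβ: add FIRST(β)\{ε} to FOLLOW(B); if β nullable, add FOLLOW(A).
FOLLOW(A) = {$, d}


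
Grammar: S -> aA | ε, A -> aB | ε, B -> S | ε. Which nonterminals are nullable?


A nonterminal is nullable iff some alternative derives ε (directly, or every symbol in it is nullable)
Nullable: {A, B, S}


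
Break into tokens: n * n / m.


Scan left to right, longest-match per lexeme
Tokens: ID(n), OP(*), ID(n), OP(/), ID(m)


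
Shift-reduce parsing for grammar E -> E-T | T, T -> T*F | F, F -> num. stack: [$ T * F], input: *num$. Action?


handle 'T*F' on top
Action: reduce (T -> T*F)


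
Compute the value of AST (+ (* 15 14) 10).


Evaluate inner: (* 15 14) = 210
Evaluate root: (+ 210 10) = 220
Result: 220


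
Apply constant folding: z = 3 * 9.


3 * 9 = 27 at compile time
Optimized: z = 27


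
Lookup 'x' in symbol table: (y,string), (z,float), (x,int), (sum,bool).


Lookup 'x' → type int


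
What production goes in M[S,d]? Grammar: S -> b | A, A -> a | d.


For [S, d]: 'd' ∈ FIRST(A)
Entry: S -> A


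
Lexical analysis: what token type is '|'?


Pattern: operator symbol
Type: OPERATOR


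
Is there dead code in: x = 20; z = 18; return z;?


x is assigned but never read
Dead: 'x = 20'


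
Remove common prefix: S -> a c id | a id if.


Common prefix: 'a'
Factored: S -> a S', S' -> c id | id if


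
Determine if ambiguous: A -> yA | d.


right-linear, alternatives start with distinct terminals 'y' vs 'd': unique leftmost derivation
Unambiguous


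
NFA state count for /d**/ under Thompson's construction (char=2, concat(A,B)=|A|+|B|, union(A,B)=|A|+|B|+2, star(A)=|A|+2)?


Syntax tree has 1 char leaf(s), 0 union(s), 2 star(s)
chars contribute 1×2 = 2; each union adds +2; each star adds +2
Total: 2 + 0 + 4 = 6 states


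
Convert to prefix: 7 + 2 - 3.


left-to-right (same/higher precedence on left): tree is (- (+ 7 2) 3)
Prefix: - + 7 2 3


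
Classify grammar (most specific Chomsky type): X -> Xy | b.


Left-linear: every RHS is a terminal or one nonterminal followed by a terminal
Classification: Type 3 (Regular)


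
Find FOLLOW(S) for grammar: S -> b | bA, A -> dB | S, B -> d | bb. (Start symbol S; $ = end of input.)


$ ∈ FOLLOW(S). For each A -> αBβ: add FIRST(β)\{ε} to FOLLOW(B); if β nullable, add FOLLOW(A).
FOLLOW(S) = {$}


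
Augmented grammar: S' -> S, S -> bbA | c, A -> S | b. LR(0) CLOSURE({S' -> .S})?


Start: S' -> .S
For each item with dot before a nonterminal B, add B -> .γ for every B-production
Closure: [S' -> .S, S -> .bbA, S -> .c]
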